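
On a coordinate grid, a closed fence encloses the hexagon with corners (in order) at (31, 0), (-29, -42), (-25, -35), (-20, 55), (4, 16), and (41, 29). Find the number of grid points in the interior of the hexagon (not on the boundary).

2688

Using the shoelace formula, 2A = |(31·(-42) − (-29)·0) + ((-29)·(-35) − (-25)·(-42)) + ((-25)·55 − (-20)·(-35)) + ((-20)·16 − 4·55) + (4·29 − 41·16) + (41·0 − 31·29)| = 5391, so the area is 5391/2.
Summing gcd(|Δx|,|Δy|) over the edges gives the boundary count: gcd(60,42) + gcd(4,7) + gcd(5,90) + gcd(24,39) + gcd(37,13) + gcd(10,29) = 6+1+5+3+1+1 = 17.
By Pick's theorem A = I + B/2 − 1, so I = 5391/2 − 17/2 + 1 = 2688.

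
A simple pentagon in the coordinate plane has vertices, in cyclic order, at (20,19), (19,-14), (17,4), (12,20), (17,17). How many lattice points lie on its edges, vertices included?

The number of boundary lattice points is Σ gcd(|Δx|,|Δy|) = gcd(1,33) + gcd(2,18) + gcd(5,16) + gcd(5,3) + gcd(3,2) = 1+2+1+1+1 = 6.

6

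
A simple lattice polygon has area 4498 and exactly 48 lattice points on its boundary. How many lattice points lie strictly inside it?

From Pick's theorem, I = A − B/2 + 1 = 4498 − 48/2 + 1 = 4475.

4475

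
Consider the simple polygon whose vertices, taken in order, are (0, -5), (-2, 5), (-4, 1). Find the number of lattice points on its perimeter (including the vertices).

6

The number of boundary lattice points is Σ gcd(|Δx|,|Δy|) = gcd(2,10) + gcd(2,4) + gcd(4,6) = 2+2+2 = 6.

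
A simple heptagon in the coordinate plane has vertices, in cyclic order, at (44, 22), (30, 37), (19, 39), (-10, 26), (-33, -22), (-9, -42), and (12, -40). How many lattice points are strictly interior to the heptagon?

3732

By the shoelace formula, twice the signed area is |[44·37 − 30·22] + [30·39 − 19·37] + [19·26 − (-10)·39] + [(-10)·(-22) − (-33)·26] + [(-33)·(-42) − (-9)·(-22)] + [(-9)·(-40) − 12·(-42)] + [12·22 − 44·(-40)]| = 7473, so the area is 3736.5.
Along each edge there are gcd(|Δx|,|Δy|)+1 lattice points, so counting each shared vertex once the boundary has gcd(14,15) + gcd(11,2) + gcd(29,13) + gcd(23,48) + gcd(24,20) + gcd(21,2) + gcd(32,62) = 1+1+1+1+4+1+2 = 11.
Pick's theorem gives I = A − B/2 + 1 = 3736.5 − 11/2 + 1 = 3732.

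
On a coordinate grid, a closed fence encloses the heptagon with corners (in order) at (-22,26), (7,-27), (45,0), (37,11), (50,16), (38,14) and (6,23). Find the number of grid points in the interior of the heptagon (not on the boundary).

Using the shoelace formula, 2A = |[(-22)·(-27) − 7·26] + [7·0 − 45·(-27)] + [45·11 − 37·0] + [37·16 − 50·11] + [50·14 − 38·16] + [38·23 − 6·14] + [6·26 − (-22)·23]| = 3708, so the area is 1854.
The number of boundary lattice points is Σ gcd(|Δx|,|Δy|) = gcd(29,53) + gcd(38,27) + gcd(8,11) + gcd(13,5) + gcd(12,2) + gcd(32,9) + gcd(28,3) = 1+1+1+1+2+1+1 = 8.
By Pick's theorem A = I + B/2 − 1, so I = 1854 − 8/2 + 1 = 1851.

1851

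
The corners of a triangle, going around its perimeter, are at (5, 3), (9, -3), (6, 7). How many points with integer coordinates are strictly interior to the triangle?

By the shoelace formula, twice the signed area is |[5·(-3) − 9·3] + [9·7 − 6·(-3)] + [6·3 − 5·7]| = 22, so the area is 11.
Summing gcd(|Δx|,|Δy|) over the edges gives the boundary count: gcd(4,6) + gcd(3,10) + gcd(1,4) = 2+1+1 = 4.
Pick's theorem gives I = A − B/2 + 1 = 11 − 4/2 + 1 = 10.

10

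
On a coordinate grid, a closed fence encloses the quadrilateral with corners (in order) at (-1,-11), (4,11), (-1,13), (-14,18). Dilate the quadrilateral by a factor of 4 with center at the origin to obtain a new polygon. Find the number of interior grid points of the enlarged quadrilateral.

The shoelace formula gives twice the area as |[(-1)·11 − 4·(-11)] + [4·13 − (-1)·11] + [(-1)·18 − (-14)·13] + [(-14)·(-11) − (-1)·18]| = 432, so the area is 216.
Along each edge there are gcd(|Δx|,|Δy|)+1 lattice points, so counting each shared vertex once the boundary has gcd(5,22) + gcd(5,2) + gcd(13,5) + gcd(13,29) = 1+1+1+1 = 4.
Scaling by 4 multiplies the area by 4² = 16 (so the new area is 3456) and multiplies the boundary lattice-point count by 4, giving 16.
By Pick's theorem, the interior count of the dilated polygon is 3456 − 16/2 + 1 = 3449.

3449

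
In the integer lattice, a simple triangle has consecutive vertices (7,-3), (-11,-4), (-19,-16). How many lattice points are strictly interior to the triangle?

96

By the shoelace formula, twice the signed area is |[7·(-4) − (-11)·(-3)] + [(-11)·(-16) − (-19)·(-4)] + [(-19)·(-3) − 7·(-16)]| = 208, so the area is 104.
Summing gcd(|Δx|,|Δy|) over the edges gives the boundary count: gcd(18,1) + gcd(8,12) + gcd(26,13) = 1+4+13 = 18.
By Pick's theorem A = I + B/2 − 1, so I = 104 − 18/2 + 1 = 96.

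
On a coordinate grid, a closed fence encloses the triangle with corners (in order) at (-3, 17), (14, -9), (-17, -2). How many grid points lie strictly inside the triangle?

343

The shoelace formula gives twice the area as |[(-3)·(-9) − 14·17] + [14·(-2) − (-17)·(-9)] + [(-17)·17 − (-3)·(-2)]| = 687, so the area is 343.5.
The number of boundary lattice points is Σ gcd(|Δx|,|Δy|) = gcd(17,26) + gcd(31,7) + gcd(14,19) = 1+1+1 = 3.
By Pick's theorem A = I + B/2 − 1, so I = 343.5 − 3/2 + 1 = 343.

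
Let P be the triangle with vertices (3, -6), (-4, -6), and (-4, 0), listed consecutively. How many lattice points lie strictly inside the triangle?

By the shoelace formula, twice the signed area is |[3·(-6) − (-4)·(-6)] + [(-4)·0 − (-4)·(-6)] + [(-4)·(-6) − 3·0]| = 42, so the area is 21.
The number of boundary lattice points is Σ gcd(|Δx|,|Δy|) = gcd(7,0) + gcd(0,6) + gcd(7,6) = 7+6+1 = 14.
Pick's theorem gives I = A − B/2 + 1 = 21 − 14/2 + 1 = 15.

15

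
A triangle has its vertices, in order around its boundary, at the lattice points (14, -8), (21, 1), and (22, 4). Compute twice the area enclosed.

12

The shoelace formula gives twice the area as |(14·1 − 21·(-8)) + (21·4 − 22·1) + (22·(-8) − 14·4)| = 12, so the area is 6.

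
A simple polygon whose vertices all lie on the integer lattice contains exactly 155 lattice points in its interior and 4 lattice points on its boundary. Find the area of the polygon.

Pick's theorem states A = I + B/2 − 1, so A = 155 + 4/2 − 1 = 156.

156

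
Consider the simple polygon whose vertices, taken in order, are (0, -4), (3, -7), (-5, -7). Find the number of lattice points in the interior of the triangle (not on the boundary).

7

The shoelace formula gives twice the area as |[0·(-7) − 3·(-4)] + [3·(-7) − (-5)·(-7)] + [(-5)·(-4) − 0·(-7)]| = 24, so the area is 12.
Summing gcd(|Δx|,|Δy|) over the edges gives the boundary count: gcd(3,3) + gcd(8,0) + gcd(5,3) = 3+8+1 = 12.
By Pick's theorem A = I + B/2 − 1, so I = 12 − 12/2 + 1 = 7.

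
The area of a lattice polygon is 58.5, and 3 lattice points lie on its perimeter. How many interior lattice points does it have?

58

From Pick's theorem, I = A − B/2 + 1 = 58.5 − 3/2 + 1 = 58.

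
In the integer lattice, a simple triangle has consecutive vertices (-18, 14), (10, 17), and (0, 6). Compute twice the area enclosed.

By the shoelace formula, twice the signed area is |[(-18)·17 − 10·14] + [10·6 − 0·17] + [0·14 − (-18)·6]| = 278, so the area is 139.

278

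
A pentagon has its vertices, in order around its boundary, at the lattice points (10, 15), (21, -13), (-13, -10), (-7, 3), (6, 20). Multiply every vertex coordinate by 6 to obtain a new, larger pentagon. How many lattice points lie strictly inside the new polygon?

21604

The shoelace formula gives twice the area as |[10·(-13) − 21·15] + [21·(-10) − (-13)·(-13)] + [(-13)·3 − (-7)·(-10)] + [(-7)·20 − 6·3] + [6·15 − 10·20]| = 1201, so the area is 600.5.
The number of boundary lattice points is Σ gcd(|Δx|,|Δy|) = gcd(11,28) + gcd(34,3) + gcd(6,13) + gcd(13,17) + gcd(4,5) = 1+1+1+1+1 = 5.
Scaling by 6 multiplies the area by 6² = 36 (so the new area is 21618) and multiplies the boundary lattice-point count by 6, giving 30.
By Pick's theorem, the interior count of the dilated polygon is 21618 − 30/2 + 1 = 21604.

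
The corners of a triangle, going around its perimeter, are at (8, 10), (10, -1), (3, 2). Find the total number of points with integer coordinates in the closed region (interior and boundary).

The shoelace formula gives twice the area as |[8·(-1) − 10·10] + [10·2 − 3·(-1)] + [3·10 − 8·2]| = 71, so the area is 71/2.
The number of boundary lattice points is Σ gcd(|Δx|,|Δy|) = gcd(2,11) + gcd(7,3) + gcd(5,8) = 1+1+1 = 3.
Pick's theorem gives I = A − B/2 + 1 = 71/2 − 3/2 + 1 = 35, so the closed region contains I + B = 35 + 3 = 38 lattice points.

38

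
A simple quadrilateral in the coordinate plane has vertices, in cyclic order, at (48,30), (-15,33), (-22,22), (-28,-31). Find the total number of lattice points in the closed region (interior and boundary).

2192

The shoelace formula gives twice the area as |(48·33 − (-15)·30) + ((-15)·22 − (-22)·33) + ((-22)·(-31) − (-28)·22) + ((-28)·30 − 48·(-31))| = 4376, so the area is 2188.
Along each edge there are gcd(|Δx|,|Δy|)+1 lattice points, so counting each shared vertex once the boundary has gcd(63,3) + gcd(7,11) + gcd(6,53) + gcd(76,61) = 3+1+1+1 = 6.
Pick's theorem gives I = A − B/2 + 1 = 2188 − 6/2 + 1 = 2186, so the closed region contains I + B = 2186 + 6 = 2192 lattice points.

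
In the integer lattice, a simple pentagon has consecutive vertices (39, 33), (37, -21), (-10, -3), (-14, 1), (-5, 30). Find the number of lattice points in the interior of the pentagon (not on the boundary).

2078

The shoelace formula gives twice the area as |[39·(-21) − 37·33] + [37·(-3) − (-10)·(-21)] + [(-10)·1 − (-14)·(-3)] + [(-14)·30 − (-5)·1] + [(-5)·33 − 39·30]| = 4163, so the area is 2081.5.
Summing gcd(|Δx|,|Δy|) over the edges gives the boundary count: gcd(2,54) + gcd(47,18) + gcd(4,4) + gcd(9,29) + gcd(44,3) = 2+1+4+1+1 = 9.
Pick's theorem gives I = A − B/2 + 1 = 2081.5 − 9/2 + 1 = 2078.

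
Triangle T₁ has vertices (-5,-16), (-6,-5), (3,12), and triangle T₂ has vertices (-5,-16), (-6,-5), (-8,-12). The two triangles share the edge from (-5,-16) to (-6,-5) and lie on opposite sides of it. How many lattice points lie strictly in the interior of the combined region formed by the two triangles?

The union is the simple quadrilateral with vertices (-5,-16), (3,12), (-6,-5), (-8,-12) in order.
The shoelace formula gives twice the area as |((-5)·12 − 3·(-16)) + (3·(-5) − (-6)·12) + ((-6)·(-12) − (-8)·(-5)) + ((-8)·(-16) − (-5)·(-12))| = 145, so the area is 145/2.
Summing gcd(|Δx|,|Δy|) over the edges gives the boundary count: gcd(8,28) + gcd(9,17) + gcd(2,7) + gcd(3,4) = 4+1+1+1 = 7.
By Pick's theorem I = A − B/2 + 1 = 145/2 − 7/2 + 1 = 70.

70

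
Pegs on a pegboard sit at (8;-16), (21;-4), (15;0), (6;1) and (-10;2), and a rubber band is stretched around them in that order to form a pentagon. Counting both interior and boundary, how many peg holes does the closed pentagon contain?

The shoelace formula gives twice the area as |[8·(-4) − 21·(-16)] + [21·0 − 15·(-4)] + [15·1 − 6·0] + [6·2 − (-10)·1] + [(-10)·(-16) − 8·2]| = 545, so the area is 272.5.
Summing gcd(|Δx|,|Δy|) over the edges gives the boundary count: gcd(13,12) + gcd(6,4) + gcd(9,1) + gcd(16,1) + gcd(18,18) = 1+2+1+1+18 = 23.
Pick's theorem gives I = A − B/2 + 1 = 272.5 − 23/2 + 1 = 262, so the closed region contains I + B = 262 + 23 = 285 lattice points.

285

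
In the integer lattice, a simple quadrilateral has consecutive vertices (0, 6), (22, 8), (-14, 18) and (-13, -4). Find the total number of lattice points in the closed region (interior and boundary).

Using the shoelace formula, 2A = |(0·8 − 22·6) + (22·18 − (-14)·8) + ((-14)·(-4) − (-13)·18) + ((-13)·6 − 0·(-4))| = 588, so the area is 294.
Summing gcd(|Δx|,|Δy|) over the edges gives the boundary count: gcd(22,2) + gcd(36,10) + gcd(1,22) + gcd(13,10) = 2+2+1+1 = 6.
Pick's theorem gives I = A − B/2 + 1 = 294 − 6/2 + 1 = 292, so the closed region contains I + B = 292 + 6 = 298 lattice points.

298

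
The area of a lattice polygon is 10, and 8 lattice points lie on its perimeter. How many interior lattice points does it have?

Pick's theorem A = I + B/2 − 1 rearranges to I = A − B/2 + 1 = 10 − 8/2 + 1 = 7.

7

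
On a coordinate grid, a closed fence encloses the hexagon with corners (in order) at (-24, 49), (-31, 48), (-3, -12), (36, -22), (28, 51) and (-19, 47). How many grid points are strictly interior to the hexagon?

3154

The shoelace formula gives twice the area as |[(-24)·48 − (-31)·49] + [(-31)·(-12) − (-3)·48] + [(-3)·(-22) − 36·(-12)] + [36·51 − 28·(-22)] + [28·47 − (-19)·51] + [(-19)·49 − (-24)·47]| = 6315, so the area is 3157.5.
The number of boundary lattice points is Σ gcd(|Δx|,|Δy|) = gcd(7,1) + gcd(28,60) + gcd(39,10) + gcd(8,73) + gcd(47,4) + gcd(5,2) = 1+4+1+1+1+1 = 9.
Pick's theorem gives I = A − B/2 + 1 = 3157.5 − 9/2 + 1 = 3154.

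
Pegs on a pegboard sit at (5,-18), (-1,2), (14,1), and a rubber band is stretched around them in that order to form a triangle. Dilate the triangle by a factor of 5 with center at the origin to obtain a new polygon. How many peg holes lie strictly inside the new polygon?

3666

Using the shoelace formula, 2A = |[5·2 − (-1)·(-18)] + [(-1)·1 − 14·2] + [14·(-18) − 5·1]| = 294, so the area is 147.
The number of boundary lattice points is Σ gcd(|Δx|,|Δy|) = gcd(6,20) + gcd(15,1) + gcd(9,19) = 2+1+1 = 4.
Scaling by 5 multiplies the area by 5² = 25 (so the new area is 3675) and multiplies the boundary lattice-point count by 5, giving 20.
By Pick's theorem, the interior count of the dilated polygon is 3675 − 20/2 + 1 = 3666.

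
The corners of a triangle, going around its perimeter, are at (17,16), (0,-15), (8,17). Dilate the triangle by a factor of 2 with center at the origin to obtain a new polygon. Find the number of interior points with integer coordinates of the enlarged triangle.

583

By the shoelace formula, twice the signed area is |(17·(-15) − 0·16) + (0·17 − 8·(-15)) + (8·16 − 17·17)| = 296, so the area is 148.
The number of boundary lattice points is Σ gcd(|Δx|,|Δy|) = gcd(17,31) + gcd(8,32) + gcd(9,1) = 1+8+1 = 10.
Scaling by 2 multiplies the area by 2² = 4 (so the new area is 592) and multiplies the boundary lattice-point count by 2, giving 20.
By Pick's theorem, the interior count of the dilated polygon is 592 − 20/2 + 1 = 583.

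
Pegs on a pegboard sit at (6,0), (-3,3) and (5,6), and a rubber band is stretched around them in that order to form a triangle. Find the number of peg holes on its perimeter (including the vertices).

5

The number of boundary lattice points is Σ gcd(|Δx|,|Δy|) = gcd(9,3) + gcd(8,3) + gcd(1,6) = 3+1+1 = 5.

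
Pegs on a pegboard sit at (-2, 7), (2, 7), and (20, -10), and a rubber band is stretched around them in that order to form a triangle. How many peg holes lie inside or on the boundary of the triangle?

38

By the shoelace formula, twice the signed area is |((-2)·7 − 2·7) + (2·(-10) − 20·7) + (20·7 − (-2)·(-10))| = 68, so the area is 34.
Summing gcd(|Δx|,|Δy|) over the edges gives the boundary count: gcd(4,0) + gcd(18,17) + gcd(22,17) = 4+1+1 = 6.
Pick's theorem gives I = A − B/2 + 1 = 34 − 6/2 + 1 = 32, so the closed region contains I + B = 32 + 6 = 38 lattice points.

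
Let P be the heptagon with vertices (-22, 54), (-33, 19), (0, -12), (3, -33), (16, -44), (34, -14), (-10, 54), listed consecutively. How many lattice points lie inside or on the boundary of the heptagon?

2919

By the shoelace formula, twice the signed area is |[(-22)·19 − (-33)·54] + [(-33)·(-12) − 0·19] + [0·(-33) − 3·(-12)] + [3·(-44) − 16·(-33)] + [16·(-14) − 34·(-44)] + [34·54 − (-10)·(-14)] + [(-10)·54 − (-22)·54]| = 5808, so the area is 2904.
Along each edge there are gcd(|Δx|,|Δy|)+1 lattice points, so counting each shared vertex once the boundary has gcd(11,35) + gcd(33,31) + gcd(3,21) + gcd(13,11) + gcd(18,30) + gcd(44,68) + gcd(12,0) = 1+1+3+1+6+4+12 = 28.
Pick's theorem gives I = A − B/2 + 1 = 2904 − 28/2 + 1 = 2891, so the closed region contains I + B = 2891 + 28 = 2919 lattice points.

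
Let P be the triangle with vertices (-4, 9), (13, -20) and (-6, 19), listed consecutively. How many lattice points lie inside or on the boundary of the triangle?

59

Using the shoelace formula, 2A = |((-4)·(-20) − 13·9) + (13·19 − (-6)·(-20)) + ((-6)·9 − (-4)·19)| = 112, so the area is 56.
Summing gcd(|Δx|,|Δy|) over the edges gives the boundary count: gcd(17,29) + gcd(19,39) + gcd(2,10) = 1+1+2 = 4.
Pick's theorem gives I = A − B/2 + 1 = 56 − 4/2 + 1 = 55, so the closed region contains I + B = 55 + 4 = 59 lattice points.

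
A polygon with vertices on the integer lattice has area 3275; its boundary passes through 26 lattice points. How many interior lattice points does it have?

Pick's theorem A = I + B/2 − 1 rearranges to I = A − B/2 + 1 = 3275 − 26/2 + 1 = 3263.

3263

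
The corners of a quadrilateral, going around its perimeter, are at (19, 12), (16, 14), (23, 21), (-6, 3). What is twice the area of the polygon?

The shoelace formula gives twice the area as |[19·14 − 16·12] + [16·21 − 23·14] + [23·3 − (-6)·21] + [(-6)·12 − 19·3]| = 154, so the area is 77.

154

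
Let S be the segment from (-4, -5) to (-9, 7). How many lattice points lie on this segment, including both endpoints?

2

The number of lattice points on a segment between lattice points is gcd(|Δx|,|Δy|) + 1 = gcd(5,12) + 1 = 1 + 1 = 2.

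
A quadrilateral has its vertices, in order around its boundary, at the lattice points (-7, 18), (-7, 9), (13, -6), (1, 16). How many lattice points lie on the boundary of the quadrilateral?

18

The number of boundary lattice points is Σ gcd(|Δx|,|Δy|) = gcd(0,9) + gcd(20,15) + gcd(12,22) + gcd(8,2) = 9+5+2+2 = 18.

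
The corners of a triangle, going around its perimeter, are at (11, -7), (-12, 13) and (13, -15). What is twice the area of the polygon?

The shoelace formula gives twice the area as |[11·13 − (-12)·(-7)] + [(-12)·(-15) − 13·13] + [13·(-7) − 11·(-15)]| = 144, so the area is 72.

144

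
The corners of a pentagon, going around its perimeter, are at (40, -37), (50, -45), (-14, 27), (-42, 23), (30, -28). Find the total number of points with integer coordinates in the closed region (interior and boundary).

1049

The shoelace formula gives twice the area as |(40·(-45) − 50·(-37)) + (50·27 − (-14)·(-45)) + ((-14)·23 − (-42)·27) + ((-42)·(-28) − 30·23) + (30·(-37) − 40·(-28))| = 2078, so the area is 1039.
Along each edge there are gcd(|Δx|,|Δy|)+1 lattice points, so counting each shared vertex once the boundary has gcd(10,8) + gcd(64,72) + gcd(28,4) + gcd(72,51) + gcd(10,9) = 2+8+4+3+1 = 18.
Pick's theorem gives I = A − B/2 + 1 = 1039 − 18/2 + 1 = 1031, so the closed region contains I + B = 1031 + 18 = 1049 lattice points.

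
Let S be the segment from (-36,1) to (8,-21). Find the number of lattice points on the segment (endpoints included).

The number of lattice points on a segment between lattice points is gcd(|Δx|,|Δy|) + 1 = gcd(44,22) + 1 = 22 + 1 = 23.

23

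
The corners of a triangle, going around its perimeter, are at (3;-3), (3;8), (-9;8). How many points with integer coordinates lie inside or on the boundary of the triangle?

79

The shoelace formula gives twice the area as |[3·8 − 3·(-3)] + [3·8 − (-9)·8] + [(-9)·(-3) − 3·8]| = 132, so the area is 66.
The number of boundary lattice points is Σ gcd(|Δx|,|Δy|) = gcd(0,11) + gcd(12,0) + gcd(12,11) = 11+12+1 = 24.
Pick's theorem gives I = A − B/2 + 1 = 66 − 24/2 + 1 = 55, so the closed region contains I + B = 55 + 24 = 79 lattice points.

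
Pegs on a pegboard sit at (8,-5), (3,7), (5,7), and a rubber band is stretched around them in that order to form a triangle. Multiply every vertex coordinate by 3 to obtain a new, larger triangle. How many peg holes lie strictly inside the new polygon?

The shoelace formula gives twice the area as |[8·7 − 3·(-5)] + [3·7 − 5·7] + [5·(-5) − 8·7]| = 24, so the area is 12.
The number of boundary lattice points is Σ gcd(|Δx|,|Δy|) = gcd(5,12) + gcd(2,0) + gcd(3,12) = 1+2+3 = 6.
Scaling by 3 multiplies the area by 3² = 9 (so the new area is 108) and multiplies the boundary lattice-point count by 3, giving 18.
By Pick's theorem, the interior count of the dilated polygon is 108 − 18/2 + 1 = 100.

100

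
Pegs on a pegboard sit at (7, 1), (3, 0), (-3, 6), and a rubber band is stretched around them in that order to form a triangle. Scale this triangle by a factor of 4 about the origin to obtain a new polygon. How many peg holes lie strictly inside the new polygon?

217

Using the shoelace formula, 2A = |(7·0 − 3·1) + (3·6 − (-3)·0) + ((-3)·1 − 7·6)| = 30, so the area is 15.
Along each edge there are gcd(|Δx|,|Δy|)+1 lattice points, so counting each shared vertex once the boundary has gcd(4,1) + gcd(6,6) + gcd(10,5) = 1+6+5 = 12.
Scaling by 4 multiplies the area by 4² = 16 (so the new area is 240) and multiplies the boundary lattice-point count by 4, giving 48.
By Pick's theorem, the interior count of the dilated polygon is 240 − 48/2 + 1 = 217.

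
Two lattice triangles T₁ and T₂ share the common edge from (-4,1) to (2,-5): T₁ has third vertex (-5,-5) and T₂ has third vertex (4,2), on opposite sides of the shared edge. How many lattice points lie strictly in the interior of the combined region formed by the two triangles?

44

The union is the simple quadrilateral with vertices (-4,1), (-5,-5), (2,-5), (4,2) in order.
The shoelace formula gives twice the area as |((-4)·(-5) − (-5)·1) + ((-5)·(-5) − 2·(-5)) + (2·2 − 4·(-5)) + (4·1 − (-4)·2)| = 96, so the area is 48.
The number of boundary lattice points is Σ gcd(|Δx|,|Δy|) = gcd(1,6) + gcd(7,0) + gcd(2,7) + gcd(8,1) = 1+7+1+1 = 10.
By Pick's theorem I = A − B/2 + 1 = 48 − 10/2 + 1 = 44.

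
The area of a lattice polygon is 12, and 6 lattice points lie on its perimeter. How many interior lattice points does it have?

10

From Pick's theorem, I = A − B/2 + 1 = 12 − 6/2 + 1 = 10.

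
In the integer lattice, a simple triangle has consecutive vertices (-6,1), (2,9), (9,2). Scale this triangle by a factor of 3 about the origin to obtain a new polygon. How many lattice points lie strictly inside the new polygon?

The shoelace formula gives twice the area as |((-6)·9 − 2·1) + (2·2 − 9·9) + (9·1 − (-6)·2)| = 112, so the area is 56.
Along each edge there are gcd(|Δx|,|Δy|)+1 lattice points, so counting each shared vertex once the boundary has gcd(8,8) + gcd(7,7) + gcd(15,1) = 8+7+1 = 16.
Scaling by 3 multiplies the area by 3² = 9 (so the new area is 504) and multiplies the boundary lattice-point count by 3, giving 48.
By Pick's theorem, the interior count of the dilated polygon is 504 − 48/2 + 1 = 481.

481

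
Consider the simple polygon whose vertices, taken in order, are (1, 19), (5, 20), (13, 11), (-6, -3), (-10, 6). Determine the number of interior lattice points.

Using the shoelace formula, 2A = |[1·20 − 5·19] + [5·11 − 13·20] + [13·(-3) − (-6)·11] + [(-6)·6 − (-10)·(-3)] + [(-10)·19 − 1·6]| = 515, so the area is 515/2.
The number of boundary lattice points is Σ gcd(|Δx|,|Δy|) = gcd(4,1) + gcd(8,9) + gcd(19,14) + gcd(4,9) + gcd(11,13) = 1+1+1+1+1 = 5.
By Pick's theorem A = I + B/2 − 1, so I = 515/2 − 5/2 + 1 = 256.

256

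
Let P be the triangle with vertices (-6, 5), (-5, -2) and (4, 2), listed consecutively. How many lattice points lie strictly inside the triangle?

33

By the shoelace formula, twice the signed area is |[(-6)·(-2) − (-5)·5] + [(-5)·2 − 4·(-2)] + [4·5 − (-6)·2]| = 67, so the area is 33.5.
The number of boundary lattice points is Σ gcd(|Δx|,|Δy|) = gcd(1,7) + gcd(9,4) + gcd(10,3) = 1+1+1 = 3.
Pick's theorem gives I = A − B/2 + 1 = 33.5 − 3/2 + 1 = 33.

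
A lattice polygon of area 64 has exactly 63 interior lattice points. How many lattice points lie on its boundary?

Pick's theorem gives A = I + B/2 − 1, so B = 2(A − I + 1) = 2(64 − 63 + 1) = 4.

4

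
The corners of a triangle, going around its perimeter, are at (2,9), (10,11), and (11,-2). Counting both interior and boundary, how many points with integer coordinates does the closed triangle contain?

56

Using the shoelace formula, 2A = |[2·11 − 10·9] + [10·(-2) − 11·11] + [11·9 − 2·(-2)]| = 106, so the area is 53.
Along each edge there are gcd(|Δx|,|Δy|)+1 lattice points, so counting each shared vertex once the boundary has gcd(8,2) + gcd(1,13) + gcd(9,11) = 2+1+1 = 4.
Pick's theorem gives I = A − B/2 + 1 = 53 − 4/2 + 1 = 52, so the closed region contains I + B = 52 + 4 = 56 lattice points.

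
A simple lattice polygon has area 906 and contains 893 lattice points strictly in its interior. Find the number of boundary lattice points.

28

Pick's theorem gives A = I + B/2 − 1, so B = 2(A − I + 1) = 2(906 − 893 + 1) = 28.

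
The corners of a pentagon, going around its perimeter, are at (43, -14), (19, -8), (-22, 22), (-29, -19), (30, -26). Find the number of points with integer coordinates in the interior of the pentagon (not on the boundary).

1617

Using the shoelace formula, 2A = |(43·(-8) − 19·(-14)) + (19·22 − (-22)·(-8)) + ((-22)·(-19) − (-29)·22) + ((-29)·(-26) − 30·(-19)) + (30·(-14) − 43·(-26))| = 3242, so the area is 1621.
The number of boundary lattice points is Σ gcd(|Δx|,|Δy|) = gcd(24,6) + gcd(41,30) + gcd(7,41) + gcd(59,7) + gcd(13,12) = 6+1+1+1+1 = 10.
By Pick's theorem A = I + B/2 − 1, so I = 1621 − 10/2 + 1 = 1617.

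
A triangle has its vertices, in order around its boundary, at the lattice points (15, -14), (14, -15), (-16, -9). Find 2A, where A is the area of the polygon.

Using the shoelace formula, 2A = |[15·(-15) − 14·(-14)] + [14·(-9) − (-16)·(-15)] + [(-16)·(-14) − 15·(-9)]| = 36, so the area is 18.

36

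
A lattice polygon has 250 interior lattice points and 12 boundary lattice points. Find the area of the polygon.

By Pick's theorem, A = I + B/2 − 1 = 250 + 12/2 − 1 = 255.

255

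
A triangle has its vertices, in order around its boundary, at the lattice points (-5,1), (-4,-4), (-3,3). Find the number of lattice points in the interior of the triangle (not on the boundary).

Using the shoelace formula, 2A = |[(-5)·(-4) − (-4)·1] + [(-4)·3 − (-3)·(-4)] + [(-3)·1 − (-5)·3]| = 12, so the area is 6.
The number of boundary lattice points is Σ gcd(|Δx|,|Δy|) = gcd(1,5) + gcd(1,7) + gcd(2,2) = 1+1+2 = 4.
Pick's theorem gives I = A − B/2 + 1 = 6 − 4/2 + 1 = 5.

5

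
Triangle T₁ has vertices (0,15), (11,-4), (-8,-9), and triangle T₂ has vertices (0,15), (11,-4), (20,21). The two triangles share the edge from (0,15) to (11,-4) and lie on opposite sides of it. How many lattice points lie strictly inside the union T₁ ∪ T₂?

426

The union is the simple quadrilateral with vertices (0,15), (-8,-9), (11,-4), (20,21) in order.
The shoelace formula gives twice the area as |(0·(-9) − (-8)·15) + ((-8)·(-4) − 11·(-9)) + (11·21 − 20·(-4)) + (20·15 − 0·21)| = 862, so the area is 431.
The number of boundary lattice points is Σ gcd(|Δx|,|Δy|) = gcd(8,24) + gcd(19,5) + gcd(9,25) + gcd(20,6) = 8+1+1+2 = 12.
By Pick's theorem I = A − B/2 + 1 = 431 − 12/2 + 1 = 426.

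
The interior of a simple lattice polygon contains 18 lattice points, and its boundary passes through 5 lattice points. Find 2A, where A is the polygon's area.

39

By Pick's theorem, A = I + B/2 − 1 = 18 + 5/2 − 1 = 39/2.
Hence 2A = 39.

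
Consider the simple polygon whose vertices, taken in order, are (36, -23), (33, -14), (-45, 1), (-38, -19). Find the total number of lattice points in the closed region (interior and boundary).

1060

Using the shoelace formula, 2A = |[36·(-14) − 33·(-23)] + [33·1 − (-45)·(-14)] + [(-45)·(-19) − (-38)·1] + [(-38)·(-23) − 36·(-19)]| = 2109, so the area is 1054.5.
Summing gcd(|Δx|,|Δy|) over the edges gives the boundary count: gcd(3,9) + gcd(78,15) + gcd(7,20) + gcd(74,4) = 3+3+1+2 = 9.
Pick's theorem gives I = A − B/2 + 1 = 1054.5 − 9/2 + 1 = 1051, so the closed region contains I + B = 1051 + 9 = 1060 lattice points.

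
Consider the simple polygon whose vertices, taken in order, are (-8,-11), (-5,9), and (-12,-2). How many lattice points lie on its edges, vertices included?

Summing gcd(|Δx|,|Δy|) over the edges gives the boundary count: gcd(3,20) + gcd(7,11) + gcd(4,9) = 1+1+1 = 3.

3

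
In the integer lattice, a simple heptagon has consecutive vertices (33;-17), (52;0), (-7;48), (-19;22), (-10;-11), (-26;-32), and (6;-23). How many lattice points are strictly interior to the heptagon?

Using the shoelace formula, 2A = |(33·0 − 52·(-17)) + (52·48 − (-7)·0) + ((-7)·22 − (-19)·48) + ((-19)·(-11) − (-10)·22) + ((-10)·(-32) − (-26)·(-11)) + ((-26)·(-23) − 6·(-32)) + (6·(-17) − 33·(-23))| = 6048, so the area is 3024.
Summing gcd(|Δx|,|Δy|) over the edges gives the boundary count: gcd(19,17) + gcd(59,48) + gcd(12,26) + gcd(9,33) + gcd(16,21) + gcd(32,9) + gcd(27,6) = 1+1+2+3+1+1+3 = 12.
By Pick's theorem A = I + B/2 − 1, so I = 3024 − 12/2 + 1 = 3019.

3019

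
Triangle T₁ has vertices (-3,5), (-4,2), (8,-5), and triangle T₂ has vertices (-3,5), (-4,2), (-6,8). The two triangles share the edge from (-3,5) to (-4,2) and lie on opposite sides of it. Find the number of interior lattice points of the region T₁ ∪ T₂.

The union is the simple quadrilateral with vertices (-3,5), (8,-5), (-4,2), (-6,8) in order.
The shoelace formula gives twice the area as |((-3)·(-5) − 8·5) + (8·2 − (-4)·(-5)) + ((-4)·8 − (-6)·2) + ((-6)·5 − (-3)·8)| = 55, so the area is 27.5.
Along each edge there are gcd(|Δx|,|Δy|)+1 lattice points, so counting each shared vertex once the boundary has gcd(11,10) + gcd(12,7) + gcd(2,6) + gcd(3,3) = 1+1+2+3 = 7.
By Pick's theorem I = A − B/2 + 1 = 27.5 − 7/2 + 1 = 25.

25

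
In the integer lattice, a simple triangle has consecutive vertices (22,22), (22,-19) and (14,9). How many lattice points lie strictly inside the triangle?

142

By the shoelace formula, twice the signed area is |(22·(-19) − 22·22) + (22·9 − 14·(-19)) + (14·22 − 22·9)| = 328, so the area is 164.
Summing gcd(|Δx|,|Δy|) over the edges gives the boundary count: gcd(0,41) + gcd(8,28) + gcd(8,13) = 41+4+1 = 46.
By Pick's theorem A = I + B/2 − 1, so I = 164 − 46/2 + 1 = 142.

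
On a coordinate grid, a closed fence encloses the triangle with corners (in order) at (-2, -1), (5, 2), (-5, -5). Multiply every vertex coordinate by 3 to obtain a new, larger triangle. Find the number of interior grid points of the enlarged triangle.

By the shoelace formula, twice the signed area is |[(-2)·2 − 5·(-1)] + [5·(-5) − (-5)·2] + [(-5)·(-1) − (-2)·(-5)]| = 19, so the area is 9.5.
Along each edge there are gcd(|Δx|,|Δy|)+1 lattice points, so counting each shared vertex once the boundary has gcd(7,3) + gcd(10,7) + gcd(3,4) = 1+1+1 = 3.
Scaling by 3 multiplies the area by 3² = 9 (so the new area is 171/2) and multiplies the boundary lattice-point count by 3, giving 9.
By Pick's theorem, the interior count of the dilated polygon is 171/2 − 9/2 + 1 = 82.

82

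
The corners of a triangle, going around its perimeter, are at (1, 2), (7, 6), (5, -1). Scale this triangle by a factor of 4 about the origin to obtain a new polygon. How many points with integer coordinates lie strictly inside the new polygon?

Using the shoelace formula, 2A = |(1·6 − 7·2) + (7·(-1) − 5·6) + (5·2 − 1·(-1))| = 34, so the area is 17.
The number of boundary lattice points is Σ gcd(|Δx|,|Δy|) = gcd(6,4) + gcd(2,7) + gcd(4,3) = 2+1+1 = 4.
Scaling by 4 multiplies the area by 4² = 16 (so the new area is 272) and multiplies the boundary lattice-point count by 4, giving 16.
By Pick's theorem, the interior count of the dilated polygon is 272 − 16/2 + 1 = 265.

265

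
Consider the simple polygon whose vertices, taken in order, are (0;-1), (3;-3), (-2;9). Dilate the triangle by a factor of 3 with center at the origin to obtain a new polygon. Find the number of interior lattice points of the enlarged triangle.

112

The shoelace formula gives twice the area as |(0·(-3) − 3·(-1)) + (3·9 − (-2)·(-3)) + ((-2)·(-1) − 0·9)| = 26, so the area is 13.
The number of boundary lattice points is Σ gcd(|Δx|,|Δy|) = gcd(3,2) + gcd(5,12) + gcd(2,10) = 1+1+2 = 4.
Scaling by 3 multiplies the area by 3² = 9 (so the new area is 117) and multiplies the boundary lattice-point count by 3, giving 12.
By Pick's theorem, the interior count of the dilated polygon is 117 − 12/2 + 1 = 112.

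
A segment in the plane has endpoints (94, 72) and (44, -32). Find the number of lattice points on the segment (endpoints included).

The number of lattice points on a segment between lattice points is gcd(|Δx|,|Δy|) + 1 = gcd(50,104) + 1 = 2 + 1 = 3.

3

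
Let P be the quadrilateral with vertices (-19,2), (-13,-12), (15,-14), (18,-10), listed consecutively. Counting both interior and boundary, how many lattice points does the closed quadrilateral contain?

286

By the shoelace formula, twice the signed area is |((-19)·(-12) − (-13)·2) + ((-13)·(-14) − 15·(-12)) + (15·(-10) − 18·(-14)) + (18·2 − (-19)·(-10))| = 564, so the area is 282.
The number of boundary lattice points is Σ gcd(|Δx|,|Δy|) = gcd(6,14) + gcd(28,2) + gcd(3,4) + gcd(37,12) = 2+2+1+1 = 6.
Pick's theorem gives I = A − B/2 + 1 = 282 − 6/2 + 1 = 280, so the closed region contains I + B = 280 + 6 = 286 lattice points.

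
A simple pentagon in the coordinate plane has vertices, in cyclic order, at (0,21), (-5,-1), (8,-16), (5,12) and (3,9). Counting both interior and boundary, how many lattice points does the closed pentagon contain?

225

The shoelace formula gives twice the area as |(0·(-1) − (-5)·21) + ((-5)·(-16) − 8·(-1)) + (8·12 − 5·(-16)) + (5·9 − 3·12) + (3·21 − 0·9)| = 441, so the area is 220.5.
Summing gcd(|Δx|,|Δy|) over the edges gives the boundary count: gcd(5,22) + gcd(13,15) + gcd(3,28) + gcd(2,3) + gcd(3,12) = 1+1+1+1+3 = 7.
Pick's theorem gives I = A − B/2 + 1 = 220.5 − 7/2 + 1 = 218, so the closed region contains I + B = 218 + 7 = 225 lattice points.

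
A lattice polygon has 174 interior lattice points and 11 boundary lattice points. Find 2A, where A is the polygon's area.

Pick's theorem states A = I + B/2 − 1, so A = 174 + 11/2 − 1 = 357/2.
Hence 2A = 357.

357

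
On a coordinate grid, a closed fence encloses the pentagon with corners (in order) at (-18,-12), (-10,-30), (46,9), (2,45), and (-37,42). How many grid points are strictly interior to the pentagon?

3351

Using the shoelace formula, 2A = |[(-18)·(-30) − (-10)·(-12)] + [(-10)·9 − 46·(-30)] + [46·45 − 2·9] + [2·42 − (-37)·45] + [(-37)·(-12) − (-18)·42]| = 6711, so the area is 6711/2.
The number of boundary lattice points is Σ gcd(|Δx|,|Δy|) = gcd(8,18) + gcd(56,39) + gcd(44,36) + gcd(39,3) + gcd(19,54) = 2+1+4+3+1 = 11.
Pick's theorem gives I = A − B/2 + 1 = 6711/2 − 11/2 + 1 = 3351.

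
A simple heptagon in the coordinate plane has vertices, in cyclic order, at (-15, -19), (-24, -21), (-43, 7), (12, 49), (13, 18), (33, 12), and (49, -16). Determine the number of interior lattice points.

Using the shoelace formula, 2A = |((-15)·(-21) − (-24)·(-19)) + ((-24)·7 − (-43)·(-21)) + ((-43)·49 − 12·7) + (12·18 − 13·49) + (13·12 − 33·18) + (33·(-16) − 49·12) + (49·(-19) − (-15)·(-16))| = 6549, so the area is 6549/2.
Summing gcd(|Δx|,|Δy|) over the edges gives the boundary count: gcd(9,2) + gcd(19,28) + gcd(55,42) + gcd(1,31) + gcd(20,6) + gcd(16,28) + gcd(64,3) = 1+1+1+1+2+4+1 = 11.
By Pick's theorem A = I + B/2 − 1, so I = 6549/2 − 11/2 + 1 = 3270.

3270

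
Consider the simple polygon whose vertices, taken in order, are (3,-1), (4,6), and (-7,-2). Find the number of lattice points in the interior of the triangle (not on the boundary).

34

By the shoelace formula, twice the signed area is |[3·6 − 4·(-1)] + [4·(-2) − (-7)·6] + [(-7)·(-1) − 3·(-2)]| = 69, so the area is 69/2.
Along each edge there are gcd(|Δx|,|Δy|)+1 lattice points, so counting each shared vertex once the boundary has gcd(1,7) + gcd(11,8) + gcd(10,1) = 1+1+1 = 3.
Pick's theorem gives I = A − B/2 + 1 = 69/2 − 3/2 + 1 = 34.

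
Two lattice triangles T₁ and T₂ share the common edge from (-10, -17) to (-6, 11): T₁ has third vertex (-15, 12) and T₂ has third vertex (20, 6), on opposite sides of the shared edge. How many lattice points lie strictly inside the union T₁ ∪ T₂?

The union is the simple quadrilateral with vertices (-10, -17), (-15, 12), (-6, 11), (20, 6) in order.
Using the shoelace formula, 2A = |[(-10)·12 − (-15)·(-17)] + [(-15)·11 − (-6)·12] + [(-6)·6 − 20·11] + [20·(-17) − (-10)·6]| = 1004, so the area is 502.
Summing gcd(|Δx|,|Δy|) over the edges gives the boundary count: gcd(5,29) + gcd(9,1) + gcd(26,5) + gcd(30,23) = 1+1+1+1 = 4.
By Pick's theorem I = A − B/2 + 1 = 502 − 4/2 + 1 = 501.

501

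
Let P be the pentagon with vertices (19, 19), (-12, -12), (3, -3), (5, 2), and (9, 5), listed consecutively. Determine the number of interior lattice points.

70

The shoelace formula gives twice the area as |(19·(-12) − (-12)·19) + ((-12)·(-3) − 3·(-12)) + (3·2 − 5·(-3)) + (5·5 − 9·2) + (9·19 − 19·5)| = 176, so the area is 88.
Along each edge there are gcd(|Δx|,|Δy|)+1 lattice points, so counting each shared vertex once the boundary has gcd(31,31) + gcd(15,9) + gcd(2,5) + gcd(4,3) + gcd(10,14) = 31+3+1+1+2 = 38.
By Pick's theorem A = I + B/2 − 1, so I = 88 − 38/2 + 1 = 70.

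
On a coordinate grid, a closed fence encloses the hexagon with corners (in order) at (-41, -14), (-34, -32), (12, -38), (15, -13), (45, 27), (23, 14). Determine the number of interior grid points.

2080

By the shoelace formula, twice the signed area is |((-41)·(-32) − (-34)·(-14)) + ((-34)·(-38) − 12·(-32)) + (12·(-13) − 15·(-38)) + (15·27 − 45·(-13)) + (45·14 − 23·27) + (23·(-14) − (-41)·14)| = 4177, so the area is 2088.5.
Summing gcd(|Δx|,|Δy|) over the edges gives the boundary count: gcd(7,18) + gcd(46,6) + gcd(3,25) + gcd(30,40) + gcd(22,13) + gcd(64,28) = 1+2+1+10+1+4 = 19.
By Pick's theorem A = I + B/2 − 1, so I = 2088.5 − 19/2 + 1 = 2080.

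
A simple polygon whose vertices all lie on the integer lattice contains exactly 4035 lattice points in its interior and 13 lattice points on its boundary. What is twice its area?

By Pick's theorem, A = I + B/2 − 1 = 4035 + 13/2 − 1 = 8081/2.
Hence 2A = 8081.

8081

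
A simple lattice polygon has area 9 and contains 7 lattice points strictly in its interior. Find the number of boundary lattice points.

Pick's theorem gives A = I + B/2 − 1, so B = 2(A − I + 1) = 2(9 − 7 + 1) = 6.

6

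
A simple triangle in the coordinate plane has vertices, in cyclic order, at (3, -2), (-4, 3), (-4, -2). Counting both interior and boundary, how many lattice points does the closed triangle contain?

Using the shoelace formula, 2A = |[3·3 − (-4)·(-2)] + [(-4)·(-2) − (-4)·3] + [(-4)·(-2) − 3·(-2)]| = 35, so the area is 35/2.
The number of boundary lattice points is Σ gcd(|Δx|,|Δy|) = gcd(7,5) + gcd(0,5) + gcd(7,0) = 1+5+7 = 13.
Pick's theorem gives I = A − B/2 + 1 = 35/2 − 13/2 + 1 = 12, so the closed region contains I + B = 12 + 13 = 25 lattice points.

25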